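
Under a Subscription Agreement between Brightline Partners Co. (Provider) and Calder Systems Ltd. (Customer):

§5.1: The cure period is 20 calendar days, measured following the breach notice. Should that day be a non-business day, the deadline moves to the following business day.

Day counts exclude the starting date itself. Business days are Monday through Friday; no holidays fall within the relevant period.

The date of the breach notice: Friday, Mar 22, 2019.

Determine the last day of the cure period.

The last day of the cure period: 20 calendar days after Mar 22, 2019 is Apr 11, 2019. Apr 11, 2019 is a Thursday, so no roll-forward applies.

Apr 11, 2019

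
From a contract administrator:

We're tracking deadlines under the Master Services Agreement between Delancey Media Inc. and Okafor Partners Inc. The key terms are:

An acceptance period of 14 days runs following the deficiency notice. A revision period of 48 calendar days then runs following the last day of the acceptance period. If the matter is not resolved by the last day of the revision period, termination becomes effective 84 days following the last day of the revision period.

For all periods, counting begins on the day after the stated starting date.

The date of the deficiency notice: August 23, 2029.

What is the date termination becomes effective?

The last day of the acceptance period: August 23, 2029 + 14 days = September 6, 2029.
The last day of the revision period: September 6, 2029 + 48 days = October 24, 2029.
The date termination becomes effective: 84 calendar days after October 24, 2029 is January 16, 2030.

January 16, 2030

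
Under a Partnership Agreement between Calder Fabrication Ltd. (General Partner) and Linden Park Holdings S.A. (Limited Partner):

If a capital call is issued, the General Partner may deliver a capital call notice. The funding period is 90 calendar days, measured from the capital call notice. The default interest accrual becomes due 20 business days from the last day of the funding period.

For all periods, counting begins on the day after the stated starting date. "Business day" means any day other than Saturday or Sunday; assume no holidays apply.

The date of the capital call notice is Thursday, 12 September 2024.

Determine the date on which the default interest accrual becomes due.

8 January 2025

The last day of the funding period: 90 calendar days after 12 September 2024 is 11 December 2024.
The date on which the default interest accrual becomes due: counting 20 business days from Wednesday, 11 December 2024 (Dec 12, Dec 13, Dec 16, Dec 17, …, Jan 6, Jan 7, Jan 8, skipping weekends) reaches Wednesday, 8 January 2025.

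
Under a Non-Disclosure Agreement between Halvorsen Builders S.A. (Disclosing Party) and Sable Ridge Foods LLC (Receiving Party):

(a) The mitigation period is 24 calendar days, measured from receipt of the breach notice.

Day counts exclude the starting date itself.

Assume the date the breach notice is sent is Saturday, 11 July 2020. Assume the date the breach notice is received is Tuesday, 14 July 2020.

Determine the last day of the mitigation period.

Adding 24 calendar days to 14 July 2020 gives 7 August 2020, which is the last day of the mitigation period.

7 August 2020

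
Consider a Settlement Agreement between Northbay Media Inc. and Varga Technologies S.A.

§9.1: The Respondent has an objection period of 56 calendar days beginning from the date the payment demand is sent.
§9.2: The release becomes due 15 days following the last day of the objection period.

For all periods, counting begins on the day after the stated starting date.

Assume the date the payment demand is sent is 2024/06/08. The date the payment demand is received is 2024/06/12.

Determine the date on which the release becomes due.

The last day of the objection period: 56 calendar days after 2024/06/08 is 2024/08/03.
The date on which the release becomes due: 2024/08/03 + 15 days = 2024/08/18.

2024/08/18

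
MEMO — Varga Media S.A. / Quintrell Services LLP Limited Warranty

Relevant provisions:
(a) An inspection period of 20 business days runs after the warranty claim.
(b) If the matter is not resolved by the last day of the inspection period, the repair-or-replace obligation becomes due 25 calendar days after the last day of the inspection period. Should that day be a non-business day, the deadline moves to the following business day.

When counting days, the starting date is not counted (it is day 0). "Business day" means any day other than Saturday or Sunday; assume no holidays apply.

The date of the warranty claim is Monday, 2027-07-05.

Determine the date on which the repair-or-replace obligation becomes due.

2027-08-27

From Monday, 2027-07-05, 20 business days (Jul 6, Jul 7, Jul 8, Jul 9, …, Jul 29, Jul 30, Aug 2, skipping weekends) brings us to Monday, 2027-08-02, which is the last day of the inspection period.
The date on which the repair-or-replace obligation becomes due: 25 calendar days after 2027-08-02 is 2027-08-27. 2027-08-27 is a Friday, so no roll-forward applies.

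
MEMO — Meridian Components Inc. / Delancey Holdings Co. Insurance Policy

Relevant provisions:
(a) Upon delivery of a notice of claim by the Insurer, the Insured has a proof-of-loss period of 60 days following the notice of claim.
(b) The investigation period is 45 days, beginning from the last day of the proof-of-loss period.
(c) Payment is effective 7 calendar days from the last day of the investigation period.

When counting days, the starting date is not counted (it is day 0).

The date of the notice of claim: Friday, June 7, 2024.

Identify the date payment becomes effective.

The last day of the proof-of-loss period: June 7, 2024 + 60 days = August 6, 2024.
The last day of the investigation period: 45 calendar days after August 6, 2024 is September 20, 2024.
The date payment becomes effective: September 20, 2024 + 7 days = September 27, 2024.

September 27, 2024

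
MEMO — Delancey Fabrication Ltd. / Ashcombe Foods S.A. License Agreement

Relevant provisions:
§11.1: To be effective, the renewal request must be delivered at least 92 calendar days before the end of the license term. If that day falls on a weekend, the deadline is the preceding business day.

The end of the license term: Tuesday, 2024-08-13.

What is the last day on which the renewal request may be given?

Counting back 92 calendar days from 2024-08-13 gives 2024-05-13. That is a Monday, so no adjustment is needed.

2024-05-13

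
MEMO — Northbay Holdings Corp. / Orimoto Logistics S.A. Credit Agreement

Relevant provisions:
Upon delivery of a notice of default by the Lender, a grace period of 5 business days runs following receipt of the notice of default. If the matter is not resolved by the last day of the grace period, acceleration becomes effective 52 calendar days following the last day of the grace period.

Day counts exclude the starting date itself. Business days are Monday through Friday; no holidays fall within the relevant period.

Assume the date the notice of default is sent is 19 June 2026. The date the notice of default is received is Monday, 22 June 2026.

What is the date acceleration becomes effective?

20 August 2026

The last day of the grace period: 5 business days after Monday, 22 June 2026, skipping weekends — Jun 23, Jun 24, Jun 25, Jun 26, Jun 29 — lands on Monday, 29 June 2026.
Adding 52 calendar days to 29 June 2026 gives 20 August 2026, which is the date acceleration becomes effective.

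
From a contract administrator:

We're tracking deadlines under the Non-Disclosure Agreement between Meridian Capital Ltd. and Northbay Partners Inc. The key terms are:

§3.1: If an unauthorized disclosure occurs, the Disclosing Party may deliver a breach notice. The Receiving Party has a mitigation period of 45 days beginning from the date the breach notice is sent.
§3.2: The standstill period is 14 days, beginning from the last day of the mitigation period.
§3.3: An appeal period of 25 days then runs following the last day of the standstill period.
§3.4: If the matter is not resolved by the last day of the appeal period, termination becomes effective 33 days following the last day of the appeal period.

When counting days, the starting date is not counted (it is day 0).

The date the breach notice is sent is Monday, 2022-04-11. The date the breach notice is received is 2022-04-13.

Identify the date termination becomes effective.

The last day of the mitigation period: 45 calendar days after 2022-04-11 is 2022-05-26.
Adding 14 calendar days to 2022-05-26 gives 2022-06-09, which is the last day of the standstill period.
Adding 25 calendar days to 2022-06-09 gives 2022-07-04, which is the last day of the appeal period.
Adding 33 calendar days to 2022-07-04 gives 2022-08-06, which is the date termination becomes effective.

2022-08-06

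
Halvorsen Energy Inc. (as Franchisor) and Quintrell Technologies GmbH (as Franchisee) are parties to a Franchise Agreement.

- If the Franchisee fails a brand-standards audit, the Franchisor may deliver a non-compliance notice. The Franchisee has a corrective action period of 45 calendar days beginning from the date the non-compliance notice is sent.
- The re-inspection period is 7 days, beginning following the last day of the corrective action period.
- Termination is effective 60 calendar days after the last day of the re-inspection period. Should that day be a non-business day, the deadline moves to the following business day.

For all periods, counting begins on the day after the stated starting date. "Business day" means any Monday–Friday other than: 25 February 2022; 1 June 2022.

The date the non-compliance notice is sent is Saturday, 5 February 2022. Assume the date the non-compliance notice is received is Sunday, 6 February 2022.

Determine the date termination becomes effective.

30 May 2022

The last day of the corrective action period: 5 February 2022 + 45 days = 22 March 2022.
The last day of the re-inspection period: 7 calendar days after 22 March 2022 is 29 March 2022.
The date termination becomes effective: 60 calendar days after 29 March 2022 is 28 May 2022. That falls on a Saturday, so it rolls to the next business day, Monday, 30 May 2022.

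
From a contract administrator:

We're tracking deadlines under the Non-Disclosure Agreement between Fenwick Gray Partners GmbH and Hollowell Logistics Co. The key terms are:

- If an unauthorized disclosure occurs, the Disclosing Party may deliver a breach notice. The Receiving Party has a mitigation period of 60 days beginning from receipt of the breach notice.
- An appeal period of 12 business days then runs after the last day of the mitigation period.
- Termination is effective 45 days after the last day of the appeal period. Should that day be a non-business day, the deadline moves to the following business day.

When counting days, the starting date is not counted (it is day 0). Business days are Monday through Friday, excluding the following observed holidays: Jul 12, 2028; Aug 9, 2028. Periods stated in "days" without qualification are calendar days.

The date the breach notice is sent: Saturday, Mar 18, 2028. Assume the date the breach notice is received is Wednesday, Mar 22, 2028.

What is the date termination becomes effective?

The last day of the mitigation period: Mar 22, 2028 + 60 days = May 21, 2028.
The last day of the appeal period: counting 12 business days from Sunday, May 21, 2028 (May 22, May 23, May 24, May 25, …, Jun 2, Jun 5, Jun 6, skipping weekends) reaches Tuesday, Jun 6, 2028.
The date termination becomes effective: Jun 6, 2028 + 45 days = Jul 21, 2028. Jul 21, 2028 is a Friday and is not a listed holiday, so no roll-forward applies.

Jul 21, 2028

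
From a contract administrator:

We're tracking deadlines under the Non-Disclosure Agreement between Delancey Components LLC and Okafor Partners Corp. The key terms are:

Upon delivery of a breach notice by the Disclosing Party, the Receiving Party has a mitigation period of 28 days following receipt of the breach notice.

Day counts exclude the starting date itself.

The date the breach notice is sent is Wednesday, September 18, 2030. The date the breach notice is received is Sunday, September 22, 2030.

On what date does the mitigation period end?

October 20, 2030

Adding 28 calendar days to September 22, 2030 gives October 20, 2030, which is the last day of the mitigation period.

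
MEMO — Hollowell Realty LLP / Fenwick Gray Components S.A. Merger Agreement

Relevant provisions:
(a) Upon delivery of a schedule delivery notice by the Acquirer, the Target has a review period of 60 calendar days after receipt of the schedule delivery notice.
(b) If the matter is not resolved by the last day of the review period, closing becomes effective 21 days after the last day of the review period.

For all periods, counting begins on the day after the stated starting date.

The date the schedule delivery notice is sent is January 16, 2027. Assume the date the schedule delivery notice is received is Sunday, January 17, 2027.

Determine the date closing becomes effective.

April 8, 2027

The last day of the review period: 60 calendar days after January 17, 2027 is March 18, 2027.
The date closing becomes effective: March 18, 2027 + 21 days = April 8, 2027.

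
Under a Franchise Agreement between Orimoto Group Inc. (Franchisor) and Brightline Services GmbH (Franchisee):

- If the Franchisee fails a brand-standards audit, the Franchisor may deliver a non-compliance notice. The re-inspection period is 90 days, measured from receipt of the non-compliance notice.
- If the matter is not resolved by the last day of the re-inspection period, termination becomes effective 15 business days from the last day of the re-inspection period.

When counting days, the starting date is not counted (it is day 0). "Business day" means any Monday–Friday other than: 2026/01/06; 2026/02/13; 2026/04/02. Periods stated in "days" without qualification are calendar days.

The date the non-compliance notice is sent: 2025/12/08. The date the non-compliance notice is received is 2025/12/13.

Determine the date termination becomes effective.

2026/04/06

Adding 90 calendar days to 2025/12/13 gives 2026/03/13, which is the last day of the re-inspection period.
From Friday, 2026/03/13, 15 business days (Mar 16, Mar 17, Mar 18, Mar 19, …, Apr 1, Apr 3, Apr 6, skipping weekends and the listed holiday on Apr 2) brings us to Monday, 2026/04/06, which is the date termination becomes effective.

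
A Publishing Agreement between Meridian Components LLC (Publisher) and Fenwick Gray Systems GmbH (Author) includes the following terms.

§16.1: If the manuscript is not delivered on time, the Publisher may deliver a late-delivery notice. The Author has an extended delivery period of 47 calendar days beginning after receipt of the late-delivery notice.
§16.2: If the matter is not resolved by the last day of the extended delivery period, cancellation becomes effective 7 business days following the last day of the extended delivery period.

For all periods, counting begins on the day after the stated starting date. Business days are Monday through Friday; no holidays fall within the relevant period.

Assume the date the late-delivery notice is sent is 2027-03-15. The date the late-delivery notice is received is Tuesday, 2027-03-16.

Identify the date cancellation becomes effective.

The last day of the extended delivery period: 47 calendar days after 2027-03-16 is 2027-05-02.
The date cancellation becomes effective: 7 business days after Sunday, 2027-05-02, skipping weekends — May 3, May 4, May 5, May 6, May 7, May 10, May 11 — lands on Tuesday, 2027-05-11.

2027-05-11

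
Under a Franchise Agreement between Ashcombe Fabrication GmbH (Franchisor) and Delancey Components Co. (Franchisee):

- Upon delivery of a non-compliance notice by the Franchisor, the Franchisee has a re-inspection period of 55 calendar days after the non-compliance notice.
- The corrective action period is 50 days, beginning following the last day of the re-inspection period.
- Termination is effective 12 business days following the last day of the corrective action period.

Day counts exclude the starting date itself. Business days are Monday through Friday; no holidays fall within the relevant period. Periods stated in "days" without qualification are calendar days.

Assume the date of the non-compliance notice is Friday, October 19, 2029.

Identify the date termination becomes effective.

February 19, 2030

Adding 55 calendar days to October 19, 2029 gives December 13, 2029, which is the last day of the re-inspection period.
Adding 50 calendar days to December 13, 2029 gives February 1, 2030, which is the last day of the corrective action period.
From Friday, February 1, 2030, 12 business days (Feb 4, Feb 5, Feb 6, Feb 7, …, Feb 15, Feb 18, Feb 19, skipping weekends) brings us to Tuesday, February 19, 2030, which is the date termination becomes effective.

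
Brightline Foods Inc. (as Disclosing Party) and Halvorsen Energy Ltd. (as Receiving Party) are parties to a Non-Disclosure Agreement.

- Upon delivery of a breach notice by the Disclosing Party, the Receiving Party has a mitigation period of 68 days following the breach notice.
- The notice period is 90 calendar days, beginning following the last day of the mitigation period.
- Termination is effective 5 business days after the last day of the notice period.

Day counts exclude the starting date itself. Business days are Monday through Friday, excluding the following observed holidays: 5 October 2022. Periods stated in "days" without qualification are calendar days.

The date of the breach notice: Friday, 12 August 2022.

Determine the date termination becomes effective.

The last day of the mitigation period: 12 August 2022 + 68 days = 19 October 2022.
Adding 90 calendar days to 19 October 2022 gives 17 January 2023, which is the last day of the notice period.
From Tuesday, 17 January 2023, 5 business days (Jan 18, Jan 19, Jan 20, Jan 23, Jan 24, skipping weekends) brings us to Tuesday, 24 January 2023, which is the date termination becomes effective.

24 January 2023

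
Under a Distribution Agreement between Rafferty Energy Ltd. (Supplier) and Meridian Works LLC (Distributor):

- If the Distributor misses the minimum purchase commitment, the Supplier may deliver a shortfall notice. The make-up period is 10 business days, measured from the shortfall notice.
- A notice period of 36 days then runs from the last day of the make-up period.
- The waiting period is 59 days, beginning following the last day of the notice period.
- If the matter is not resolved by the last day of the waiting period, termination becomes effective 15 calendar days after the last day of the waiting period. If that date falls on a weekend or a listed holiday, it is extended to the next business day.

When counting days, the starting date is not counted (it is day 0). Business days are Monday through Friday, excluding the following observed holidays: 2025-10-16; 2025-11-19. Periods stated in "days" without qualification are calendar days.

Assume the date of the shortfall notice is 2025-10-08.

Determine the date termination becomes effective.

2026-02-10

From Wednesday, 2025-10-08, 10 business days (Oct 9, Oct 10, Oct 13, Oct 14, Oct 15, Oct 17, Oct 20, Oct 21, Oct 22, Oct 23, skipping weekends and the listed holiday on Oct 16) brings us to Thursday, 2025-10-23, which is the last day of the make-up period.
The last day of the notice period: 2025-10-23 + 36 days = 2025-11-28.
Adding 59 calendar days to 2025-11-28 gives 2026-01-26, which is the last day of the waiting period.
Adding 15 calendar days to 2026-01-26 gives 2026-02-10, which is the date termination becomes effective. 2026-02-10 is a Tuesday and is not a listed holiday, so no roll-forward applies.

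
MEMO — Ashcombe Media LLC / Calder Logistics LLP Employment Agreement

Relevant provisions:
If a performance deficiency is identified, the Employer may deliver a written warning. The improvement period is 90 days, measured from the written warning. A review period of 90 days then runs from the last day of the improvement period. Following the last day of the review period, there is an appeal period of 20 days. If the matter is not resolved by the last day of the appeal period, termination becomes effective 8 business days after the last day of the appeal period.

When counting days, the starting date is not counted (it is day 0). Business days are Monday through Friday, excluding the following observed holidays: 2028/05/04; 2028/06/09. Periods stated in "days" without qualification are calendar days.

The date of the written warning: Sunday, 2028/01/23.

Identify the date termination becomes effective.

2028/08/22

Adding 90 calendar days to 2028/01/23 gives 2028/04/22, which is the last day of the improvement period.
The last day of the review period: 90 calendar days after 2028/04/22 is 2028/07/21.
The last day of the appeal period: 20 calendar days after 2028/07/21 is 2028/08/10.
The date termination becomes effective: 8 business days after Thursday, 2028/08/10, skipping weekends — Aug 11, Aug 14, Aug 15, Aug 16, Aug 17, Aug 18, Aug 21, Aug 22 — lands on Tuesday, 2028/08/22.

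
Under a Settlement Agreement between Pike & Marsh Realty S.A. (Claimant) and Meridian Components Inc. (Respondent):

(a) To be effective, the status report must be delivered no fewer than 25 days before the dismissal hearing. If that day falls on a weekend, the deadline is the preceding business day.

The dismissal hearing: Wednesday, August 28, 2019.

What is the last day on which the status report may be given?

August 28, 2019 minus 25 days is August 3, 2019. That is a Saturday, so the deadline moves back to Friday, August 2, 2019.

August 2, 2019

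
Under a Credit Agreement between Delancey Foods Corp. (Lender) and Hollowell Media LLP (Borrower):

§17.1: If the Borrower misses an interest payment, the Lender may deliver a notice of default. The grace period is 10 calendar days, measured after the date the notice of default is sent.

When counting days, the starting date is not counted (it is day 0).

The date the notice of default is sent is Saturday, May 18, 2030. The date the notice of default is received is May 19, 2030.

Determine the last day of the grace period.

May 28, 2030

The last day of the grace period: May 18, 2030 + 10 days = May 28, 2030.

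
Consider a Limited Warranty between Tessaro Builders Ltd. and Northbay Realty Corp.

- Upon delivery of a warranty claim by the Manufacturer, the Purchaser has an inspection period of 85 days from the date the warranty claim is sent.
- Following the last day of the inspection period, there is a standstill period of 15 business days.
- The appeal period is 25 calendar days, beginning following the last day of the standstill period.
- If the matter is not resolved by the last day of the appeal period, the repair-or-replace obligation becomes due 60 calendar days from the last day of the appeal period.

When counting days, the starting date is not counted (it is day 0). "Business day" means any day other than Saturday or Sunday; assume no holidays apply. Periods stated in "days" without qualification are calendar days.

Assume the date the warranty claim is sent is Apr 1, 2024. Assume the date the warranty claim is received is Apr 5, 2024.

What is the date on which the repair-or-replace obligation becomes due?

Adding 85 calendar days to Apr 1, 2024 gives Jun 25, 2024, which is the last day of the inspection period.
The last day of the standstill period: counting 15 business days from Tuesday, Jun 25, 2024 (Jun 26, Jun 27, Jun 28, Jul 1, …, Jul 12, Jul 15, Jul 16, skipping weekends) reaches Tuesday, Jul 16, 2024.
The last day of the appeal period: Jul 16, 2024 + 25 days = Aug 10, 2024.
The date on which the repair-or-replace obligation becomes due: Aug 10, 2024 + 60 days = Oct 9, 2024.

Oct 9, 2024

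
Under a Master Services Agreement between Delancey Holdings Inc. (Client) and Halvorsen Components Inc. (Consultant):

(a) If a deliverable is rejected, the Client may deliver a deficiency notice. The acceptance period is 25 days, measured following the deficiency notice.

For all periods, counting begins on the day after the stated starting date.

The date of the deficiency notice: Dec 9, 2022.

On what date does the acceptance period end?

Jan 3, 2023

Adding 25 calendar days to Dec 9, 2022 gives Jan 3, 2023, which is the last day of the acceptance period.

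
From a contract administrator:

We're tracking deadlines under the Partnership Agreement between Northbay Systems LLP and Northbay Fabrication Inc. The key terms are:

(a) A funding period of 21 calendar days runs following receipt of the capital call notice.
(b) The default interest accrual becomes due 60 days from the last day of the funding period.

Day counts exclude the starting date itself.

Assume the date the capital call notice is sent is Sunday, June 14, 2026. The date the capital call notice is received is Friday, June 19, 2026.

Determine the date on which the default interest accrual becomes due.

The last day of the funding period: June 19, 2026 + 21 days = July 10, 2026.
Adding 60 calendar days to July 10, 2026 gives September 8, 2026, which is the date on which the default interest accrual becomes due.

September 8, 2026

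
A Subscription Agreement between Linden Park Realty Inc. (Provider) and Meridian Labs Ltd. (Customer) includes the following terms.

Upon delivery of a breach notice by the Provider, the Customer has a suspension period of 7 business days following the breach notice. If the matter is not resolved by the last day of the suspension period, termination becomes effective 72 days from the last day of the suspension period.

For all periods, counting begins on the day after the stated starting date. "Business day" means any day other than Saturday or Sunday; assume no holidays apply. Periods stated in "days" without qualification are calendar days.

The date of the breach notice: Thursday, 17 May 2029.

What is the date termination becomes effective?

8 August 2029

From Thursday, 17 May 2029, 7 business days (May 18, May 21, May 22, May 23, May 24, May 25, May 28, skipping weekends) brings us to Monday, 28 May 2029, which is the last day of the suspension period.
The date termination becomes effective: 72 calendar days after 28 May 2029 is 8 August 2029.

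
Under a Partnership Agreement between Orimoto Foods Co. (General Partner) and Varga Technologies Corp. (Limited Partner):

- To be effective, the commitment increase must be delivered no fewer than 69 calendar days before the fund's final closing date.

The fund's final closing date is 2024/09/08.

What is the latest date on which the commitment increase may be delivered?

Counting back 69 calendar days from 2024/09/08 gives 2024/07/01.

2024/07/01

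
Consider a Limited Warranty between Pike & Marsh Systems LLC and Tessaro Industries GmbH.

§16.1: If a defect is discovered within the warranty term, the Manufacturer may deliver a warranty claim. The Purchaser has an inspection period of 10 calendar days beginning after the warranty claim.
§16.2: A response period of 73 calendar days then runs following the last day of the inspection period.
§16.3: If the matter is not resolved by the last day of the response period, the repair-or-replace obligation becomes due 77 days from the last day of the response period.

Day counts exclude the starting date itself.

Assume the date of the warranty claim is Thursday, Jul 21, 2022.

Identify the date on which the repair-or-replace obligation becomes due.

The last day of the inspection period: 10 calendar days after Jul 21, 2022 is Jul 31, 2022.
Adding 73 calendar days to Jul 31, 2022 gives Oct 12, 2022, which is the last day of the response period.
The date on which the repair-or-replace obligation becomes due: 77 calendar days after Oct 12, 2022 is Dec 28, 2022.

Dec 28, 2022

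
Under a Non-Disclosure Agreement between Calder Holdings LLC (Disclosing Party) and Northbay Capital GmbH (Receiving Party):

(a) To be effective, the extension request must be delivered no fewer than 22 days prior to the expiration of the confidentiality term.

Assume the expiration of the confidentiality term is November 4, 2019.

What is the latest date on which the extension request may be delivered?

Counting back 22 calendar days from November 4, 2019 gives October 13, 2019.

October 13, 2019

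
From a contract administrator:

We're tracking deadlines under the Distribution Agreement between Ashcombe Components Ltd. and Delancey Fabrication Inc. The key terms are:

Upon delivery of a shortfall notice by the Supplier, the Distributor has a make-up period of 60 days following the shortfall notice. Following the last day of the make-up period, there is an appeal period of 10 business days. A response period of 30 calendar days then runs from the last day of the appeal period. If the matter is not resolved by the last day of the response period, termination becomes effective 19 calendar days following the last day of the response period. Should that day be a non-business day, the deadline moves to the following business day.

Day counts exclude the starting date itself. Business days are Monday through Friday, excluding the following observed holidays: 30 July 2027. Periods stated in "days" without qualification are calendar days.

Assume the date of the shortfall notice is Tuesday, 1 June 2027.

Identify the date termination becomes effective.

1 October 2027

Adding 60 calendar days to 1 June 2027 gives 31 July 2027, which is the last day of the make-up period.
The last day of the appeal period: 10 business days after Saturday, 31 July 2027, skipping weekends — Aug 2, Aug 3, Aug 4, Aug 5, Aug 6, Aug 9, Aug 10, Aug 11, Aug 12, Aug 13 — lands on Friday, 13 August 2027.
Adding 30 calendar days to 13 August 2027 gives 12 September 2027, which is the last day of the response period.
The date termination becomes effective: 12 September 2027 + 19 days = 1 October 2027. 1 October 2027 is a Friday and is not a listed holiday, so no roll-forward applies.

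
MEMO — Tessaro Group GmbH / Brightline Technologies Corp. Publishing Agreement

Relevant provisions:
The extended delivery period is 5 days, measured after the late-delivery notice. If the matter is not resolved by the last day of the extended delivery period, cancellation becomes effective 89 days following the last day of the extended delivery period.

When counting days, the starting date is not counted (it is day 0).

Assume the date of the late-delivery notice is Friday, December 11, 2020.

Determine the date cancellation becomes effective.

March 15, 2021

The last day of the extended delivery period: 5 calendar days after December 11, 2020 is December 16, 2020.
The date cancellation becomes effective: 89 calendar days after December 16, 2020 is March 15, 2021.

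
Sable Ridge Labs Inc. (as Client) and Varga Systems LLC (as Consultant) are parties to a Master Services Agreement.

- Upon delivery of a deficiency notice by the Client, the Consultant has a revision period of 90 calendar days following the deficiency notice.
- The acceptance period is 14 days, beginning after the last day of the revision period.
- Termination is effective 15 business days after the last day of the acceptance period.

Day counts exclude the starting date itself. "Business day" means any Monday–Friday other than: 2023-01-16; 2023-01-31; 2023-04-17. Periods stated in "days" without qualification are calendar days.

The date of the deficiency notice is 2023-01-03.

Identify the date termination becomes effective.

The last day of the revision period: 90 calendar days after 2023-01-03 is 2023-04-03.
Adding 14 calendar days to 2023-04-03 gives 2023-04-17, which is the last day of the acceptance period.
The date termination becomes effective: 15 business days after Monday, 2023-04-17, skipping weekends — Apr 18, Apr 19, Apr 20, Apr 21, …, May 4, May 5, May 8 — lands on Monday, 2023-05-08.

2023-05-08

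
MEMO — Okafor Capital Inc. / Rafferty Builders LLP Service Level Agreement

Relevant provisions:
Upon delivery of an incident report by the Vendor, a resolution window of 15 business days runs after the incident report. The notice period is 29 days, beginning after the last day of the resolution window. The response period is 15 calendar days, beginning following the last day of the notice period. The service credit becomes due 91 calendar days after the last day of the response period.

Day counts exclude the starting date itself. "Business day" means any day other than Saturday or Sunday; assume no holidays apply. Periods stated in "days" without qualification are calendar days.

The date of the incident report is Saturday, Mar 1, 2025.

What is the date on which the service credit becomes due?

Aug 3, 2025

The last day of the resolution window: counting 15 business days from Saturday, Mar 1, 2025 (Mar 3, Mar 4, Mar 5, Mar 6, …, Mar 19, Mar 20, Mar 21, skipping weekends) reaches Friday, Mar 21, 2025.
The last day of the notice period: 29 calendar days after Mar 21, 2025 is Apr 19, 2025.
The last day of the response period: Apr 19, 2025 + 15 days = May 4, 2025.
The date on which the service credit becomes due: May 4, 2025 + 91 days = Aug 3, 2025.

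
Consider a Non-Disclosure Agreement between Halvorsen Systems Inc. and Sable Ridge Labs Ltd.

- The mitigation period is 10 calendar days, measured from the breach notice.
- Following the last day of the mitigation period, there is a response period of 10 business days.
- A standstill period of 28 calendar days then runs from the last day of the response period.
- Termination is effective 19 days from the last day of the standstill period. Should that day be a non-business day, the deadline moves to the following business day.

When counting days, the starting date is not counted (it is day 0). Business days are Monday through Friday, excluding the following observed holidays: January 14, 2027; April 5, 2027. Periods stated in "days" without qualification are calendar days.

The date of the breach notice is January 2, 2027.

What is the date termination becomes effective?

March 15, 2027

Adding 10 calendar days to January 2, 2027 gives January 12, 2027, which is the last day of the mitigation period.
The last day of the response period: 10 business days after Tuesday, January 12, 2027, skipping weekends and the listed holiday on Jan 14 — Jan 13, Jan 15, Jan 18, Jan 19, Jan 20, Jan 21, Jan 22, Jan 25, Jan 26, Jan 27 — lands on Wednesday, January 27, 2027.
The last day of the standstill period: January 27, 2027 + 28 days = February 24, 2027.
The date termination becomes effective: 19 calendar days after February 24, 2027 is March 15, 2027. March 15, 2027 is a Monday and is not a listed holiday, so no roll-forward applies.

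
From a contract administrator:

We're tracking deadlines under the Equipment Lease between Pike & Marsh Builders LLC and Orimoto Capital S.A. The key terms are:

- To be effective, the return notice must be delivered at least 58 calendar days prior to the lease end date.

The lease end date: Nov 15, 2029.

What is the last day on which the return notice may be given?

Sep 18, 2029

Counting back 58 calendar days from Nov 15, 2029 gives Sep 18, 2029.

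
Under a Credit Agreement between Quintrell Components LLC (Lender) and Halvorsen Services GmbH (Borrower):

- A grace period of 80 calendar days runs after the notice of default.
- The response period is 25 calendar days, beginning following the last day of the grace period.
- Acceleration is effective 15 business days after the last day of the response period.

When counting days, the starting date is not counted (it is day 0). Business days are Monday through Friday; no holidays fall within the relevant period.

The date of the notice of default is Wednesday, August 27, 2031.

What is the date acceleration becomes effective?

Adding 80 calendar days to August 27, 2031 gives November 15, 2031, which is the last day of the grace period.
Adding 25 calendar days to November 15, 2031 gives December 10, 2031, which is the last day of the response period.
The date acceleration becomes effective: 15 business days after Wednesday, December 10, 2031, skipping weekends — Dec 11, Dec 12, Dec 15, Dec 16, …, Dec 29, Dec 30, Dec 31 — lands on Wednesday, December 31, 2031.

December 31, 2031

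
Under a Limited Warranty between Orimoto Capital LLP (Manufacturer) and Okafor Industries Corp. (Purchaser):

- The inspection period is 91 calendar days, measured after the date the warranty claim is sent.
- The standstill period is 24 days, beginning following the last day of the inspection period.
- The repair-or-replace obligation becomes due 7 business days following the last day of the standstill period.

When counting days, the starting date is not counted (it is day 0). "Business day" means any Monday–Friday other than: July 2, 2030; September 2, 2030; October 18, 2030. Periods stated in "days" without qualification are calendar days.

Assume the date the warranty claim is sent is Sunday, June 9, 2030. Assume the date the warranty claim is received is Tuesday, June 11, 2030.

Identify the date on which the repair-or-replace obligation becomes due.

October 11, 2030

The last day of the inspection period: June 9, 2030 + 91 days = September 8, 2030.
The last day of the standstill period: 24 calendar days after September 8, 2030 is October 2, 2030.
From Wednesday, October 2, 2030, 7 business days (Oct 3, Oct 4, Oct 7, Oct 8, Oct 9, Oct 10, Oct 11, skipping weekends) brings us to Friday, October 11, 2030, which is the date on which the repair-or-replace obligation becomes due.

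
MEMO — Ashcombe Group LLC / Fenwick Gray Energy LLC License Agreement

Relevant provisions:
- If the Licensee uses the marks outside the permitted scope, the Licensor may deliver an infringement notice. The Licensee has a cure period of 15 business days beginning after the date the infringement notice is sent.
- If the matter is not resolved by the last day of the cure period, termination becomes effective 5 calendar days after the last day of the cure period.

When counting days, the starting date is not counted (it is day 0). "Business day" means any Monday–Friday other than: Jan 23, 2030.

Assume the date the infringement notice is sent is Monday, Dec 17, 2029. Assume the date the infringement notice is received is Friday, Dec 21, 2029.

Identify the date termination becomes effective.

Jan 12, 2030

The last day of the cure period: counting 15 business days from Monday, Dec 17, 2029 (Dec 18, Dec 19, Dec 20, Dec 21, …, Jan 3, Jan 4, Jan 7, skipping weekends) reaches Monday, Jan 7, 2030.
The date termination becomes effective: Jan 7, 2030 + 5 days = Jan 12, 2030.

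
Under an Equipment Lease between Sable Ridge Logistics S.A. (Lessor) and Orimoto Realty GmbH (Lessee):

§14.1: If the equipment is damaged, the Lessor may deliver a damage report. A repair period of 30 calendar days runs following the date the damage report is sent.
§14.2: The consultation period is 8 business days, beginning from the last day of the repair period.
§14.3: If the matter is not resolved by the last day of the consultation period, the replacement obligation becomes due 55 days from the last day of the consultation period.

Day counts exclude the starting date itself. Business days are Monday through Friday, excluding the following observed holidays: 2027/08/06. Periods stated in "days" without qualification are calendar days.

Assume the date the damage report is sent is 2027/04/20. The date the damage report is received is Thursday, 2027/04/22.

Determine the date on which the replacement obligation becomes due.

2027/07/26

The last day of the repair period: 30 calendar days after 2027/04/20 is 2027/05/20.
The last day of the consultation period: 8 business days after Thursday, 2027/05/20, skipping weekends — May 21, May 24, May 25, May 26, May 27, May 28, May 31, Jun 1 — lands on Tuesday, 2027/06/01.
The date on which the replacement obligation becomes due: 2027/06/01 + 55 days = 2027/07/26.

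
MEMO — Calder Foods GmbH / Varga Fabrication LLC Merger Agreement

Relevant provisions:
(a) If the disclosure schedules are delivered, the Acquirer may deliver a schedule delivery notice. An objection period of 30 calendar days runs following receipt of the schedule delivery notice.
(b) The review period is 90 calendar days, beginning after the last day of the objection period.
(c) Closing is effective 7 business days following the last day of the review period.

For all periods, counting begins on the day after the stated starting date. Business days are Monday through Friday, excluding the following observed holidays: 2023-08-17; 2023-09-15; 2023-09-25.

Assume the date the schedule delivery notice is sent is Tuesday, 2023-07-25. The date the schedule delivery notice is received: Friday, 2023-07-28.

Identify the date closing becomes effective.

2023-12-05

Adding 30 calendar days to 2023-07-28 gives 2023-08-27, which is the last day of the objection period.
The last day of the review period: 90 calendar days after 2023-08-27 is 2023-11-25.
From Saturday, 2023-11-25, 7 business days (Nov 27, Nov 28, Nov 29, Nov 30, Dec 1, Dec 4, Dec 5, skipping weekends) brings us to Tuesday, 2023-12-05, which is the date closing becomes effective.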